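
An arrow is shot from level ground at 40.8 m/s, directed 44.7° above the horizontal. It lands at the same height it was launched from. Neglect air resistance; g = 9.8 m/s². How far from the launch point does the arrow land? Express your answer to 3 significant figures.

170 m

For level ground, R = v₀² sin(2θ) / g.
sin(2 × 44.7°) = sin 89.40° = 0.9999.
R = (40.8)² × 0.9999 / 9.8 = 170 m.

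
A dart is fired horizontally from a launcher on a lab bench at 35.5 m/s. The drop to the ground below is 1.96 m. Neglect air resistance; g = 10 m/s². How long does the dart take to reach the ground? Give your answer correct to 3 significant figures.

The horizontal speed doesn't affect the fall. With v_y0 = 0, h = ½ g t².
t = √(2 × 1.96 / 10) = √0.3920 = 0.626 s.

0.626 s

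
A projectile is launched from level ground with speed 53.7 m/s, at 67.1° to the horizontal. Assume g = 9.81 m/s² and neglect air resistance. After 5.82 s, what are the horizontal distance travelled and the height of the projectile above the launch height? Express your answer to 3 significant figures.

v_x = 53.7 cos 67.1° = 20.90 m/s; v_y0 = 53.7 sin 67.1° = 49.47 m/s.
x = v_x t = 20.90 × 5.82 = 122 m.
y = v_y0 t − ½ g t² = 49.47×5.82 − 4.905×5.82² = 122 m.

x = 122 m, y = 122 m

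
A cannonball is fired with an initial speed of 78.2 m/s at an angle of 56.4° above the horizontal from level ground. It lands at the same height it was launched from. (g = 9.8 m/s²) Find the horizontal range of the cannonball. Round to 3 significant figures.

575 m

For level ground, R = v₀² sin(2θ) / g.
sin(2 × 56.4°) = sin 112.8° = 0.9219.
R = (78.2)² × 0.9219 / 9.8 = 575 m.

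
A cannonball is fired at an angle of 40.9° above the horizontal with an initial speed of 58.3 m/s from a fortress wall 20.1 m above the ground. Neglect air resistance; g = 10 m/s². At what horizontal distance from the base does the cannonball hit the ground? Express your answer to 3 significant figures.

Components: v_x = 58.3 cos 40.9° = 44.07 m/s, v_y = 58.3 sin 40.9° = 38.17 m/s.
Vertical: 0 = 20.1 + 38.17 t − ½(10) t² ⇒ 5.000 t² − 38.17 t − 20.1 = 0.
t = [38.17 + √(1457 + 402.0)] / 10.00 = 8.129 s.
Horizontal: R = v_x · t = 44.07 × 8.129 = 358 m.

358 m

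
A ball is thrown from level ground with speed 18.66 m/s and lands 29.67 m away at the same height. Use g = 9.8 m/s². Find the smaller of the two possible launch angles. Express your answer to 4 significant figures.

28.31°

Level-ground range: R = v₀² sin(2θ)/g ⇒ sin 2θ = R g / v₀² = 29.67×9.8/18.66² = 0.8351.
2θ = arcsin(0.8351) = 56.626° or 180° − 56.626° = 123.374°.
So θ = 28.31° or θ = 61.69°.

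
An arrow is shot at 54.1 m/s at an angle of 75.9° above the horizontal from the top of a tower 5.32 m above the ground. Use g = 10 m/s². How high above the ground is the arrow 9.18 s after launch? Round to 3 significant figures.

v_y0 = 54.1 sin 75.9° = 52.47 m/s.
y(t) = 5.32 + v_y0 t − ½ g t² = 5.32 + 52.47×9.18 − ½×10×9.18² = 65.6 m.

65.6 m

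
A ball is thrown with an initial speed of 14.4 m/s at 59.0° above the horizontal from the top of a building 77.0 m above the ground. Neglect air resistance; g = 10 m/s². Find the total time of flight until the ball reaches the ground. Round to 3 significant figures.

Vertical component: v_y = 14.4 sin 59.0° = 12.34 m/s.
Taking up as positive with launch at y = 77.0 m, landing at y = 0: 0 = 77.0 + 12.34 t − ½(10) t².
Solving 5.000 t² − 12.34 t − 77.0 = 0 gives t = [12.34 + √(12.34² + 4·5.000·77.0)] / 10.00 = 5.35 s.

5.35 s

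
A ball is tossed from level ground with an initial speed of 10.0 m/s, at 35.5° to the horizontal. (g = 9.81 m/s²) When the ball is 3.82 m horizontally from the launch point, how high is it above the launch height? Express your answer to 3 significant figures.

v_x = 10.0 cos 35.5° = 8.141 m/s, v_y0 = 10.0 sin 35.5° = 5.807 m/s.
Time to reach x = 3.82 m: t = x / v_x = 3.82 / 8.141 = 0.4692 s.
y = v_y0 t − ½ g t² = 5.807×0.4692 − 4.905×0.4692² = 1.64 m.

1.64 m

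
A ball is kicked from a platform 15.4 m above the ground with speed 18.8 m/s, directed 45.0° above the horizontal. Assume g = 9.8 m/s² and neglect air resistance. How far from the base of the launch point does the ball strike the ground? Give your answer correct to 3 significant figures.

Components: v_x = 18.8 cos 45.0° = 13.29 m/s, v_y = 18.8 sin 45.0° = 13.29 m/s.
Vertical: 0 = 15.4 + 13.29 t − ½(9.8) t² ⇒ 4.900 t² − 13.29 t − 15.4 = 0.
t = [13.29 + √(176.6 + 301.8)] / 9.800 = 3.588 s.
Horizontal: R = v_x · t = 13.29 × 3.588 = 47.7 m.

47.7 m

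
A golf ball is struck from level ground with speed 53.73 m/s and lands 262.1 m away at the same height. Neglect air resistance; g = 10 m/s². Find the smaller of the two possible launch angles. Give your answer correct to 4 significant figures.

Level-ground range: R = v₀² sin(2θ)/g ⇒ sin 2θ = R g / v₀² = 262.1×10/53.73² = 0.9079.
2θ = arcsin(0.9079) = 65.217° or 180° − 65.217° = 114.783°.
So θ = 32.61° or θ = 57.39°.

32.61°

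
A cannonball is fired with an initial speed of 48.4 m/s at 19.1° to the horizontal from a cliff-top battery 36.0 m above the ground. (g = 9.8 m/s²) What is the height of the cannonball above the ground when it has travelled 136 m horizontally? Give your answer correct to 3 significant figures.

v_x = 48.4 cos 19.1° = 45.74 m/s, v_y0 = 48.4 sin 19.1° = 15.84 m/s.
Time to reach x = 136 m: t = x / v_x = 136 / 45.74 = 2.973 s.
y = 36.0 + v_y0 t − ½ g t² = 36.0 + 15.84×2.973 − 4.900×2.973² = 39.8 m.

39.8 m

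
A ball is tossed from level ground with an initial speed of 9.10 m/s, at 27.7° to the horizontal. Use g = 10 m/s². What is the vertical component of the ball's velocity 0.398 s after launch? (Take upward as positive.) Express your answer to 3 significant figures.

0.250 m/s

Initial vertical component: v_y0 = 9.10 sin 27.7° = 4.230 m/s.
v_y(t) = v_y0 − g t = 4.230 − 10 × 0.398 = 0.250 m/s.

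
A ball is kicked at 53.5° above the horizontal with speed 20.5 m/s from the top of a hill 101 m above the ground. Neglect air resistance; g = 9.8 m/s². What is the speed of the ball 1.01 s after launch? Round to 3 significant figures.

13.9 m/s

v_x = 20.5 cos 53.5° = 12.19 m/s (constant).
v_y(t) = 20.5 sin 53.5° − g t = 16.48 − 9.8 × 1.01 = 6.582 m/s.
Speed = √(v_x² + v_y²) = √(148.6 + 43.32) = 13.9 m/s.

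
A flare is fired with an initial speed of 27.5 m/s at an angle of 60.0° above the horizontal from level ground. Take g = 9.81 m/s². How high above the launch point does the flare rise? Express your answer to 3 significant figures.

28.9 m

Vertical component of launch velocity: v_y = 27.5 sin 60.0° = 23.82 m/s.
At the highest point the vertical velocity is zero, so v_y² = 2 g h_max.
h_max = (23.82)² / (2 × 9.81) = 567.4 / 19.62 = 28.9 m.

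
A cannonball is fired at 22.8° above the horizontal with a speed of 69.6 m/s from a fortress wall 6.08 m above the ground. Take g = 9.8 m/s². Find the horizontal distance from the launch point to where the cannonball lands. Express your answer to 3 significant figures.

367 m

Components: v_x = 69.6 cos 22.8° = 64.16 m/s, v_y = 69.6 sin 22.8° = 26.97 m/s.
Vertical: 0 = 6.08 + 26.97 t − ½(9.8) t² ⇒ 4.900 t² − 26.97 t − 6.08 = 0.
t = [26.97 + √(727.4 + 119.2)] / 9.800 = 5.721 s.
Horizontal: R = v_x · t = 64.16 × 5.721 = 367 m.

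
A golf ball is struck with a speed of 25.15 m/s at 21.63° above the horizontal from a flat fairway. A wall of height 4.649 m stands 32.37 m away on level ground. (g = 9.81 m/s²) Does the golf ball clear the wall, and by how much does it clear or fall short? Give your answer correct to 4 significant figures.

No — it falls 1.216 m short of clearing the wall.

v_x = 25.15 cos 21.63° = 23.379 m/s; v_y0 = 25.15 sin 21.63° = 9.2706 m/s.
Time to reach the wall: t = 32.37 / 23.379 = 1.3846 s.
Height at that point: y = 9.2706×1.3846 − 4.905×1.3846² = 3.4326 m.
That is 4.649 − 3.4326 = 1.216 m below the top of the wall, so the golf ball does not clear it.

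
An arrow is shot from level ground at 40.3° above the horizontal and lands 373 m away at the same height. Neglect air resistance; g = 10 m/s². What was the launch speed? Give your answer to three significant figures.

On level ground, R = v₀² sin(2θ) / g, so v₀ = √(R g / sin 2θ).
sin(2 × 40.3°) = 0.9866.
v₀ = √(373 × 10 / 0.9866) = √3781 = 61.5 m/s.

61.5 m/s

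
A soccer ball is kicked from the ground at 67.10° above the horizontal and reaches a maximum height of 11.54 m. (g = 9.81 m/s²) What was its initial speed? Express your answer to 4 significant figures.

At maximum height v_y = 0, so (v₀ sin θ)² = 2 g H.
v₀ sin 67.10° = √(2 × 9.81 × 11.54) = 15.047 m/s.
v₀ = 15.047 / sin 67.10° = 15.047 / 0.9212 = 16.33 m/s.

16.33 m/s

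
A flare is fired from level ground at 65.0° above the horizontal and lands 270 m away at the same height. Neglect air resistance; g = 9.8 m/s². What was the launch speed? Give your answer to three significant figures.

On level ground, R = v₀² sin(2θ) / g, so v₀ = √(R g / sin 2θ).
sin(2 × 65.0°) = 0.7660.
v₀ = √(270 × 9.8 / 0.7660) = √3454 = 58.8 m/s.

58.8 m/s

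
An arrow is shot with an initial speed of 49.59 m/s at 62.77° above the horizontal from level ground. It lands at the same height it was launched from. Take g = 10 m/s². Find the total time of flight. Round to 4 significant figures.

Vertical component: v_y = 49.59 sin 62.77° = 44.094 m/s.
For a projectile landing at launch height, time of flight is t = 2 v_y / g = 2 × 44.094 / 10 = 8.819 s.

8.819 s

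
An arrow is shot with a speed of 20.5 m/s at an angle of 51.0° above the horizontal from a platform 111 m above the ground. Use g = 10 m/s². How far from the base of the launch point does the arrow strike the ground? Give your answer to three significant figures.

84.7 m

Components: v_x = 20.5 cos 51.0° = 12.90 m/s, v_y = 20.5 sin 51.0° = 15.93 m/s.
Vertical: 0 = 111 + 15.93 t − ½(10) t² ⇒ 5.000 t² − 15.93 t − 111 = 0.
t = [15.93 + √(253.8 + 2220)] / 10.00 = 6.567 s.
Horizontal: R = v_x · t = 12.90 × 6.567 = 84.7 m.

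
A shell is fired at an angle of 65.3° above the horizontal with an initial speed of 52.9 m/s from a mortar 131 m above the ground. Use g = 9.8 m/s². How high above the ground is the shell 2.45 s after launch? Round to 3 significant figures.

219 m

v_y0 = 52.9 sin 65.3° = 48.06 m/s.
y(t) = 131 + v_y0 t − ½ g t² = 131 + 48.06×2.45 − ½×9.8×2.45² = 219 m.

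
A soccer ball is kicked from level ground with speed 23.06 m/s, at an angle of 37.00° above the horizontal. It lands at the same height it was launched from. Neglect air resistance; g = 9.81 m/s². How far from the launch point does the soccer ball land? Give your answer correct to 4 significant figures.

For level ground, R = v₀² sin(2θ) / g.
sin(2 × 37.00°) = sin 74.000° = 0.9613.
R = (23.06)² × 0.9613 / 9.81 = 52.11 m.

52.11 m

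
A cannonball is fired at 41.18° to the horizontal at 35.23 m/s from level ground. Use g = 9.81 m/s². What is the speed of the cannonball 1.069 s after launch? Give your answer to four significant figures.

29.40 m/s

v_x = 35.23 cos 41.18° = 26.516 m/s (constant).
v_y(t) = 35.23 sin 41.18° − g t = 23.196 − 9.81 × 1.069 = 12.709 m/s.
Speed = √(v_x² + v_y²) = √(703.10 + 161.52) = 29.40 m/s.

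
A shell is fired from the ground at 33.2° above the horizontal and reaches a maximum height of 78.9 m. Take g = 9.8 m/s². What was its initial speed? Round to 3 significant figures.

71.8 m/s

At maximum height v_y = 0, so (v₀ sin θ)² = 2 g H.
v₀ sin 33.2° = √(2 × 9.8 × 78.9) = 39.32 m/s.
v₀ = 39.32 / sin 33.2° = 39.32 / 0.5476 = 71.8 m/s.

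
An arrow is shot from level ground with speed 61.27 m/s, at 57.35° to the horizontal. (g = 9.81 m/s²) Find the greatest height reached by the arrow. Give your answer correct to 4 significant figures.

Vertical component of launch velocity: v_y = 61.27 sin 57.35° = 51.588 m/s.
At the highest point the vertical velocity is zero, so v_y² = 2 g h_max.
h_max = (51.588)² / (2 × 9.81) = 2661.3 / 19.62 = 135.6 m.

135.6 m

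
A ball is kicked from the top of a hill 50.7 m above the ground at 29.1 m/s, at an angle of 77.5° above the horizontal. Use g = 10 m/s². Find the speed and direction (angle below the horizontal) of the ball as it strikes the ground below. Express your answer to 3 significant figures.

v_x = 29.1 cos 77.5° = 6.298 m/s (constant).
|v_y| at impact = √((28.41)² + 2×10×50.7) = 42.67 m/s.
Speed = √(6.298² + 42.67²) = 43.1 m/s; angle = arctan(42.67/6.298) = 81.6° below horizontal.

43.1 m/s at 81.6° below the horizontal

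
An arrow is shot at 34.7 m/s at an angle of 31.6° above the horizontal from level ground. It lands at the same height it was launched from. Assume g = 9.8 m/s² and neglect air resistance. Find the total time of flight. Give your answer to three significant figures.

3.71 s

Vertical component: v_y = 34.7 sin 31.6° = 18.18 m/s.
For a projectile landing at launch height, time of flight is t = 2 v_y / g = 2 × 18.18 / 9.8 = 3.71 s.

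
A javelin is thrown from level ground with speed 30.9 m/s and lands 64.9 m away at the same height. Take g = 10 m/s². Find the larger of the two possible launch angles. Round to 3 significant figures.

68.6°

Level-ground range: R = v₀² sin(2θ)/g ⇒ sin 2θ = R g / v₀² = 64.9×10/30.9² = 0.6797.
2θ = arcsin(0.6797) = 42.82° or 180° − 42.82° = 137.18°.
So θ = 21.4° or θ = 68.6°.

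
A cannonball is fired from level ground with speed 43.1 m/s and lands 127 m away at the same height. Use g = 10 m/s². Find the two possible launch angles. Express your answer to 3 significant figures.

Level-ground range: R = v₀² sin(2θ)/g ⇒ sin 2θ = R g / v₀² = 127×10/43.1² = 0.6837.
2θ = arcsin(0.6837) = 43.13° or 180° − 43.13° = 136.87°.
So θ = 21.6° or θ = 68.4°.

21.6° and 68.4°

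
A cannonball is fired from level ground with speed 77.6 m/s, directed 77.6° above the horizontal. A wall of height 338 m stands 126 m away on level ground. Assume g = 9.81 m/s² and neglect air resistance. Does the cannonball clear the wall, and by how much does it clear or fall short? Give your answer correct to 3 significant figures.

No — it falls 45.4 m short of clearing the wall.

v_x = 77.6 cos 77.6° = 16.66 m/s; v_y0 = 77.6 sin 77.6° = 75.79 m/s.
Time to reach the wall: t = 126 / 16.66 = 7.563 s.
Height at that point: y = 75.79×7.563 − 4.905×7.563² = 292.6 m.
That is 338 − 292.6 = 45.4 m below the top of the wall, so the cannonball does not clear it.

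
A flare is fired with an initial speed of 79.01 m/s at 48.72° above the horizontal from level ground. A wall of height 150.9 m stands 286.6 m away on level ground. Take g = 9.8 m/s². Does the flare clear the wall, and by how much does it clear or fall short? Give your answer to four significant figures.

v_x = 79.01 cos 48.72° = 52.126 m/s; v_y0 = 79.01 sin 48.72° = 59.376 m/s.
Time to reach the wall: t = 286.6 / 52.126 = 5.4982 s.
Height at that point: y = 59.376×5.4982 − 4.900×5.4982² = 178.33 m.
That is 178.33 − 150.9 = 27.43 m above the top of the wall, so the flare clears it.

Yes — it clears the wall by 27.43 m.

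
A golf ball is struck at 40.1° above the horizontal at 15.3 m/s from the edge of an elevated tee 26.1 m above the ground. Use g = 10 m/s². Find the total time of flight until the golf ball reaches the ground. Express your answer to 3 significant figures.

Vertical component: v_y = 15.3 sin 40.1° = 9.855 m/s.
Taking up as positive with launch at y = 26.1 m, landing at y = 0: 0 = 26.1 + 9.855 t − ½(10) t².
Solving 5.000 t² − 9.855 t − 26.1 = 0 gives t = [9.855 + √(9.855² + 4·5.000·26.1)] / 10.00 = 3.47 s.

3.47 s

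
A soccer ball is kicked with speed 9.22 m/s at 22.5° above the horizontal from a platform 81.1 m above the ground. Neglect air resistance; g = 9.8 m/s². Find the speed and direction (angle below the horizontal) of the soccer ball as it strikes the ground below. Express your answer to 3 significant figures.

40.9 m/s at 78.0° below the horizontal

v_x = 9.22 cos 22.5° = 8.518 m/s (constant).
|v_y| at impact = √((3.528)² + 2×9.8×81.1) = 40.03 m/s.
Speed = √(8.518² + 40.03²) = 40.9 m/s; angle = arctan(40.03/8.518) = 78.0° below horizontal.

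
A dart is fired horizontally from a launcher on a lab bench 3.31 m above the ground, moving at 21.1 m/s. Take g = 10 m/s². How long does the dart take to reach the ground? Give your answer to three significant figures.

0.814 s

The horizontal speed doesn't affect the fall. With v_y0 = 0, h = ½ g t².
t = √(2 × 3.31 / 10) = √0.6620 = 0.814 s.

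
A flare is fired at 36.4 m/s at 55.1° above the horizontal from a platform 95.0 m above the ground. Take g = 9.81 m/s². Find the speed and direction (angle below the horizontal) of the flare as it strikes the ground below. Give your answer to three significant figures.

v_x = 36.4 cos 55.1° = 20.83 m/s (constant).
|v_y| at impact = √((29.85)² + 2×9.81×95.0) = 52.49 m/s.
Speed = √(20.83² + 52.49²) = 56.5 m/s; angle = arctan(52.49/20.83) = 68.4° below horizontal.

56.5 m/s at 68.4° below the horizontal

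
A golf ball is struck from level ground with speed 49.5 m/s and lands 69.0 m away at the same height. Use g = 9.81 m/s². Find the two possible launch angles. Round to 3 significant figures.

Level-ground range: R = v₀² sin(2θ)/g ⇒ sin 2θ = R g / v₀² = 69.0×9.81/49.5² = 0.2763.
2θ = arcsin(0.2763) = 16.04° or 180° − 16.04° = 163.96°.
So θ = 8.02° or θ = 82.0°.

8.02° and 82.0°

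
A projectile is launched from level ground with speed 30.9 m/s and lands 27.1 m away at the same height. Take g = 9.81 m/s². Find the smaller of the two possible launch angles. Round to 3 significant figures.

8.08°

Level-ground range: R = v₀² sin(2θ)/g ⇒ sin 2θ = R g / v₀² = 27.1×9.81/30.9² = 0.2784.
2θ = arcsin(0.2784) = 16.16° or 180° − 16.16° = 163.84°.
So θ = 8.08° or θ = 81.9°.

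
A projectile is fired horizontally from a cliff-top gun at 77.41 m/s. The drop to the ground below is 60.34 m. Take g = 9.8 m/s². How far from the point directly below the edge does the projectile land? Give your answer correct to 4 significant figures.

Initial vertical velocity is zero, so the fall time comes from h = ½ g t²: t = √(2 × 60.34 / 9.8) = 3.5092 s.
Horizontal motion is uniform at 77.41 m/s, so x = 77.41 × 3.5092 = 271.6 m.

271.6 m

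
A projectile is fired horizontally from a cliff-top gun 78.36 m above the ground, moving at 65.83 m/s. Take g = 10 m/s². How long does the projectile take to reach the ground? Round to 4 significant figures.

3.959 s

The horizontal speed doesn't affect the fall. With v_y0 = 0, h = ½ g t².
t = √(2 × 78.36 / 10) = √15.672 = 3.959 s.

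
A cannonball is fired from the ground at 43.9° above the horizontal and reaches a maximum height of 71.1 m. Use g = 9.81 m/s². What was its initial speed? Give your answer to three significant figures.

53.9 m/s

At maximum height v_y = 0, so (v₀ sin θ)² = 2 g H.
v₀ sin 43.9° = √(2 × 9.81 × 71.1) = 37.35 m/s.
v₀ = 37.35 / sin 43.9° = 37.35 / 0.6934 = 53.9 m/s.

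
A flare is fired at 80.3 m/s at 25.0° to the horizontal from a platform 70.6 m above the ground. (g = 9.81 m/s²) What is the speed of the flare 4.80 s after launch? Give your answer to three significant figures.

74.0 m/s

v_x = 80.3 cos 25.0° = 72.78 m/s (constant).
v_y(t) = 80.3 sin 25.0° − g t = 33.94 − 9.81 × 4.80 = -13.15 m/s.
Speed = √(v_x² + v_y²) = √(5297 + 172.9) = 74.0 m/s.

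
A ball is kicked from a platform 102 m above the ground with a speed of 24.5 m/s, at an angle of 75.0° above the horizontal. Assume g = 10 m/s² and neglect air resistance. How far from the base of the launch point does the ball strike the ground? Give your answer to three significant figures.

Components: v_x = 24.5 cos 75.0° = 6.341 m/s, v_y = 24.5 sin 75.0° = 23.67 m/s.
Vertical: 0 = 102 + 23.67 t − ½(10) t² ⇒ 5.000 t² − 23.67 t − 102 = 0.
t = [23.67 + √(560.3 + 2040)] / 10.00 = 7.466 s.
Horizontal: R = v_x · t = 6.341 × 7.466 = 47.3 m.

47.3 m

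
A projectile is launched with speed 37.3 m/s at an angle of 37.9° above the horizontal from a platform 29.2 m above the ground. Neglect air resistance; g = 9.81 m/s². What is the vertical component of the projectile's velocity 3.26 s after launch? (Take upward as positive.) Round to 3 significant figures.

-9.07 m/s

Initial vertical component: v_y0 = 37.3 sin 37.9° = 22.91 m/s.
v_y(t) = v_y0 − g t = 22.91 − 9.81 × 3.26 = -9.07 m/s.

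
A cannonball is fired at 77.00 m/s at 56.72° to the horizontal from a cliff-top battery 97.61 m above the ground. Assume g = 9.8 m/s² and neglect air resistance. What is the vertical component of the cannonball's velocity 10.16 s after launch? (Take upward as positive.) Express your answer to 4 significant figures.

Initial vertical component: v_y0 = 77.00 sin 56.72° = 64.372 m/s.
v_y(t) = v_y0 − g t = 64.372 − 9.8 × 10.16 = -35.20 m/s.

-35.20 m/s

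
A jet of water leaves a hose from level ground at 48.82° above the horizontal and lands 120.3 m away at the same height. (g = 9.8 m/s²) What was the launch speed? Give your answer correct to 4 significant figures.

34.49 m/s

On level ground, R = v₀² sin(2θ) / g, so v₀ = √(R g / sin 2θ).
sin(2 × 48.82°) = 0.9911.
v₀ = √(120.3 × 9.8 / 0.9911) = √1189.5 = 34.49 m/s.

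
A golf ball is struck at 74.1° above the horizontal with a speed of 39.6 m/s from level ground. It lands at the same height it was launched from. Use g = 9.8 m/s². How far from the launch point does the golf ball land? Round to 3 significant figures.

84.3 m

Components: v_x = 39.6 cos 74.1° = 10.85 m/s, v_y = 39.6 sin 74.1° = 38.08 m/s.
Time of flight (same landing height): t = 2 v_y / g = 2 × 38.08 / 9.8 = 7.771 s.
Range: R = v_x · t = 10.85 × 7.771 = 84.3 m.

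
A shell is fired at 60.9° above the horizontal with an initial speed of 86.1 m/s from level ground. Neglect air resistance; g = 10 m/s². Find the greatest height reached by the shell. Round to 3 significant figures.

Vertical component of launch velocity: v_y = 86.1 sin 60.9° = 75.23 m/s.
At the highest point the vertical velocity is zero, so v_y² = 2 g h_max.
h_max = (75.23)² / (2 × 10) = 5660 / 20.00 = 283 m.

283 m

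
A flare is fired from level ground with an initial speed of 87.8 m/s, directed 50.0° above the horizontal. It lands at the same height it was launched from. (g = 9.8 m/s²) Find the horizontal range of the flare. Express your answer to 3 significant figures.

For level ground, R = v₀² sin(2θ) / g.
sin(2 × 50.0°) = sin 100.0° = 0.9848.
R = (87.8)² × 0.9848 / 9.8 = 775 m.

775 m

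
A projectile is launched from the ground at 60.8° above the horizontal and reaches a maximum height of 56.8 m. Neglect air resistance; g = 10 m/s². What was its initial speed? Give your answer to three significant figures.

At maximum height v_y = 0, so (v₀ sin θ)² = 2 g H.
v₀ sin 60.8° = √(2 × 10 × 56.8) = 33.70 m/s.
v₀ = 33.70 / sin 60.8° = 33.70 / 0.8729 = 38.6 m/s.

38.6 m/s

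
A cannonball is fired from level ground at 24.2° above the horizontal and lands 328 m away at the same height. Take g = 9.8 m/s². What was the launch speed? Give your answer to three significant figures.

On level ground, R = v₀² sin(2θ) / g, so v₀ = √(R g / sin 2θ).
sin(2 × 24.2°) = 0.7478.
v₀ = √(328 × 9.8 / 0.7478) = √4298 = 65.6 m/s.

65.6 m/s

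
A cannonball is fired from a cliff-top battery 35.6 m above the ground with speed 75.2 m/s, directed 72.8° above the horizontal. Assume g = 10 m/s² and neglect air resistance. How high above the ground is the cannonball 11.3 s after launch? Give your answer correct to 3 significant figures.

209 m

v_y0 = 75.2 sin 72.8° = 71.84 m/s.
y(t) = 35.6 + v_y0 t − ½ g t² = 35.6 + 71.84×11.3 − ½×10×11.3² = 209 m.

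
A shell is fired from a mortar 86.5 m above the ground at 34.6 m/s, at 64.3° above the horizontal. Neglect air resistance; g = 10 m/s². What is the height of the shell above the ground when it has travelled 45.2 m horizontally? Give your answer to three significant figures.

135 m

v_x = 34.6 cos 64.3° = 15.00 m/s, v_y0 = 34.6 sin 64.3° = 31.18 m/s.
Time to reach x = 45.2 m: t = x / v_x = 45.2 / 15.00 = 3.013 s.
y = 86.5 + v_y0 t − ½ g t² = 86.5 + 31.18×3.013 − 5.000×3.013² = 135 m.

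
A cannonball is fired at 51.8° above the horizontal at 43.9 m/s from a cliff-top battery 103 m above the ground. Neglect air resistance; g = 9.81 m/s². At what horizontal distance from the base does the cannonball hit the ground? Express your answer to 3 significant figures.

252 m

Components: v_x = 43.9 cos 51.8° = 27.15 m/s, v_y = 43.9 sin 51.8° = 34.50 m/s.
Vertical: 0 = 103 + 34.50 t − ½(9.81) t² ⇒ 4.905 t² − 34.50 t − 103 = 0.
t = [34.50 + √(1190 + 2021)] / 9.810 = 9.293 s.
Horizontal: R = v_x · t = 27.15 × 9.293 = 252 m.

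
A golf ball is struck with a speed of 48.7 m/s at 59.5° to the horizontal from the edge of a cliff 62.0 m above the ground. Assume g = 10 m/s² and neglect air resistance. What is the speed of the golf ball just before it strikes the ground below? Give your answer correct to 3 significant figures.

60.1 m/s

v_x = 48.7 cos 59.5° = 24.72 m/s is unchanged throughout.
For the vertical component, v_y² = v_y0² + 2 g h = (41.96)² + 2×10×62.0 = 3001, so |v_y| = 54.78 m/s.
Impact speed = √(v_x² + v_y²) = √(611.1 + 3001) = 60.1 m/s.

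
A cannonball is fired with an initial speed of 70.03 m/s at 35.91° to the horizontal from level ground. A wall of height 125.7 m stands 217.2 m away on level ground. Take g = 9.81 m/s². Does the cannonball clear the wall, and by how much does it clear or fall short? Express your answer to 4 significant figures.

v_x = 70.03 cos 35.91° = 56.720 m/s; v_y0 = 70.03 sin 35.91° = 41.074 m/s.
Time to reach the wall: t = 217.2 / 56.720 = 3.8293 s.
Height at that point: y = 41.074×3.8293 − 4.905×3.8293² = 85.360 m.
That is 125.7 − 85.360 = 40.34 m below the top of the wall, so the cannonball does not clear it.

No — it falls 40.34 m short of clearing the wall.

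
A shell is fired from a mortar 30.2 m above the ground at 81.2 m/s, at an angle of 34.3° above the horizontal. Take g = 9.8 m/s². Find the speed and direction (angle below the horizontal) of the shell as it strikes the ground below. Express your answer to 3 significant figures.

84.8 m/s at 37.7° below the horizontal

v_x = 81.2 cos 34.3° = 67.08 m/s (constant).
|v_y| at impact = √((45.76)² + 2×9.8×30.2) = 51.83 m/s.
Speed = √(67.08² + 51.83²) = 84.8 m/s; angle = arctan(51.83/67.08) = 37.7° below horizontal.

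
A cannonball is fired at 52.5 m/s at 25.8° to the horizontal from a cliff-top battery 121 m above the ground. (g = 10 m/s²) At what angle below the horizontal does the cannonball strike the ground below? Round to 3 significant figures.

48.9°

v_x = 52.5 cos 25.8° = 47.27 m/s.
At impact |v_y| = √(v_y0² + 2 g h) = √(22.85² + 2×10×121) = 54.24 m/s.
Angle below horizontal = arctan(|v_y| / v_x) = arctan(54.24 / 47.27) = 48.9°.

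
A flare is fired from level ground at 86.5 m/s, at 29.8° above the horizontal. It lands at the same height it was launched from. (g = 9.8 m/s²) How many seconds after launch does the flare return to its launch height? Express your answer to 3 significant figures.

8.77 s

Vertical component: v_y = 86.5 sin 29.8° = 42.99 m/s.
For a projectile landing at launch height, time of flight is t = 2 v_y / g = 2 × 42.99 / 9.8 = 8.77 s.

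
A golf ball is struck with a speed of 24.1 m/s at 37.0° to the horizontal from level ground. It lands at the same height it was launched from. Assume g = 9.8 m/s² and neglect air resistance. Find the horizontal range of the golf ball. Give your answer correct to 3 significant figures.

Components: v_x = 24.1 cos 37.0° = 19.25 m/s, v_y = 24.1 sin 37.0° = 14.50 m/s.
Time of flight (same landing height): t = 2 v_y / g = 2 × 14.50 / 9.8 = 2.959 s.
Range: R = v_x · t = 19.25 × 2.959 = 57.0 m.

57.0 m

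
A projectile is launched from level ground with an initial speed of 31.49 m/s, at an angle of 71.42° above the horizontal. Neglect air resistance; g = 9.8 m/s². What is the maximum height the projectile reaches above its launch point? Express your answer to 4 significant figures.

Vertical component of launch velocity: v_y = 31.49 sin 71.42° = 29.849 m/s.
At the highest point the vertical velocity is zero, so v_y² = 2 g h_max.
h_max = (29.849)² / (2 × 9.8) = 890.96 / 19.60 = 45.46 m.

45.46 m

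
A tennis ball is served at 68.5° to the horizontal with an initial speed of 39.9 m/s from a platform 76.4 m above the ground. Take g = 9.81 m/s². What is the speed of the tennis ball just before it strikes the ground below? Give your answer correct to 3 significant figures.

55.6 m/s

v_x = 39.9 cos 68.5° = 14.62 m/s is unchanged throughout.
For the vertical component, v_y² = v_y0² + 2 g h = (37.12)² + 2×9.81×76.4 = 2877, so |v_y| = 53.64 m/s.
Impact speed = √(v_x² + v_y²) = √(213.7 + 2877) = 55.6 m/s.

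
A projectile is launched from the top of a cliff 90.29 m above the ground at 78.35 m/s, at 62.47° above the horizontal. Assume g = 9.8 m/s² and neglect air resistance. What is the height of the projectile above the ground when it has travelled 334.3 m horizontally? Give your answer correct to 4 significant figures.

v_x = 78.35 cos 62.47° = 36.214 m/s, v_y0 = 78.35 sin 62.47° = 69.478 m/s.
Time to reach x = 334.3 m: t = x / v_x = 334.3 / 36.214 = 9.2312 s.
y = 90.29 + v_y0 t − ½ g t² = 90.29 + 69.478×9.2312 − 4.900×9.2312² = 314.1 m.

314.1 m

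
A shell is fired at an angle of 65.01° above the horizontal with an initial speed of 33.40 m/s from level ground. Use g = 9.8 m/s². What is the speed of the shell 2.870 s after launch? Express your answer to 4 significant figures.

14.27 m/s

v_x = 33.40 cos 65.01° = 14.110 m/s (constant).
v_y(t) = 33.40 sin 65.01° − g t = 30.273 − 9.8 × 2.870 = 2.1470 m/s.
Speed = √(v_x² + v_y²) = √(199.09 + 4.6096) = 14.27 m/s.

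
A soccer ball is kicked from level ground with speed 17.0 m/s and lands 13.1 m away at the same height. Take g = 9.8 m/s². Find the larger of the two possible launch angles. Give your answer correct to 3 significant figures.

76.8°

Level-ground range: R = v₀² sin(2θ)/g ⇒ sin 2θ = R g / v₀² = 13.1×9.8/17.0² = 0.4442.
2θ = arcsin(0.4442) = 26.37° or 180° − 26.37° = 153.63°.
So θ = 13.2° or θ = 76.8°.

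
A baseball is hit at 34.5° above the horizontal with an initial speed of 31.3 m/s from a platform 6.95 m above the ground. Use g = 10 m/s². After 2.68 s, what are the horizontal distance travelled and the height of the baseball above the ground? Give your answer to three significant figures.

x = 69.1 m, y = 18.6 m

v_x = 31.3 cos 34.5° = 25.80 m/s; v_y0 = 31.3 sin 34.5° = 17.73 m/s.
x = v_x t = 25.80 × 2.68 = 69.1 m.
y = 6.95 + v_y0 t − ½ g t² = 18.6 m.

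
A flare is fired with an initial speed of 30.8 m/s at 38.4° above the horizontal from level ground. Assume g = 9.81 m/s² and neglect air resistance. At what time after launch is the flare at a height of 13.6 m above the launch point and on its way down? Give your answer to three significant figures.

v_y0 = 30.8 sin 38.4° = 19.13 m/s.
Set y = v_y0 t − ½ g t² = 13.6: 4.905 t² − 19.13 t + 13.6 = 0.
t = [19.13 ± √(366.0 − 266.8)] / 9.81 = (19.13 ± 9.960) / 9.81, giving t = 0.935 s or t = 2.97 s.
On the way down corresponds to the larger root: t = 2.97 s.

2.97 s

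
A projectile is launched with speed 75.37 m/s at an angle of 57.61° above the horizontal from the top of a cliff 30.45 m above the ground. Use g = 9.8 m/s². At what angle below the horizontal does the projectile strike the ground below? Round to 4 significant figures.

59.36°

v_x = 75.37 cos 57.61° = 40.374 m/s.
At impact |v_y| = √(v_y0² + 2 g h) = √(63.644² + 2×9.8×30.45) = 68.172 m/s.
Angle below horizontal = arctan(|v_y| / v_x) = arctan(68.172 / 40.374) = 59.36°.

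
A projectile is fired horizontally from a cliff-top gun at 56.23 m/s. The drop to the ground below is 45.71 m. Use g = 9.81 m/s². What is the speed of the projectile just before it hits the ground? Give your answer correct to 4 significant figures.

63.71 m/s

Fall time: t = √(2 × 45.71 / 9.81) = 3.0527 s.
At impact: v_x = 56.23 m/s (unchanged), v_y = g t = 9.81 × 3.0527 = 29.947 m/s.
Speed = √(v_x² + v_y²) = √(3161.8 + 896.82) = 63.71 m/s.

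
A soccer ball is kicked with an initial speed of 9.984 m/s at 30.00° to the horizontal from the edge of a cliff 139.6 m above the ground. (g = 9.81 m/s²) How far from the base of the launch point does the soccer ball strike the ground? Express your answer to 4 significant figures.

50.74 m

Components: v_x = 9.984 cos 30.00° = 8.6464 m/s, v_y = 9.984 sin 30.00° = 4.9920 m/s.
Vertical: 0 = 139.6 + 4.9920 t − ½(9.81) t² ⇒ 4.905 t² − 4.9920 t − 139.6 = 0.
t = [4.9920 + √(24.920 + 2739.0)] / 9.810 = 5.8680 s.
Horizontal: R = v_x · t = 8.6464 × 5.8680 = 50.74 m.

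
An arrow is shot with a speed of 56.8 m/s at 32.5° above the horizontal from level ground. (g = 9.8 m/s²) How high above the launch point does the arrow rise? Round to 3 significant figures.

Vertical component of launch velocity: v_y = 56.8 sin 32.5° = 30.52 m/s.
At the highest point the vertical velocity is zero, so v_y² = 2 g h_max.
h_max = (30.52)² / (2 × 9.8) = 931.5 / 19.60 = 47.5 m.

47.5 m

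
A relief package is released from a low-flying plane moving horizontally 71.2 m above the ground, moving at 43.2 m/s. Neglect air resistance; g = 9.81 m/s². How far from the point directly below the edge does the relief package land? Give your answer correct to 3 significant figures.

Initial vertical velocity is zero, so the fall time comes from h = ½ g t²: t = √(2 × 71.2 / 9.81) = 3.810 s.
Horizontal motion is uniform at 43.2 m/s, so x = 43.2 × 3.810 = 165 m.

165 m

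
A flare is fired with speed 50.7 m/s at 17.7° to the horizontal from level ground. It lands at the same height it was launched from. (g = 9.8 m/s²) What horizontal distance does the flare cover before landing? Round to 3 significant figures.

152 m

For level ground, R = v₀² sin(2θ) / g.
sin(2 × 17.7°) = sin 35.40° = 0.5793.
R = (50.7)² × 0.5793 / 9.8 = 152 m.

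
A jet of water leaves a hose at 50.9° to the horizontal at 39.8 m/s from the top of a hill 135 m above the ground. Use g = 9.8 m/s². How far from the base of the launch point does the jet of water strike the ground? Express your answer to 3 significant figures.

233 m

Components: v_x = 39.8 cos 50.9° = 25.10 m/s, v_y = 39.8 sin 50.9° = 30.89 m/s.
Vertical: 0 = 135 + 30.89 t − ½(9.8) t² ⇒ 4.900 t² − 30.89 t − 135 = 0.
t = [30.89 + √(954.2 + 2646)] / 9.800 = 9.275 s.
Horizontal: R = v_x · t = 25.10 × 9.275 = 233 m.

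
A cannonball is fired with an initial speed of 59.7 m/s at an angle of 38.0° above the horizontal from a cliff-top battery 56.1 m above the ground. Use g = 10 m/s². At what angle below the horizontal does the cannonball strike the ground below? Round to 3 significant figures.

v_x = 59.7 cos 38.0° = 47.04 m/s.
At impact |v_y| = √(v_y0² + 2 g h) = √(36.75² + 2×10×56.1) = 49.72 m/s.
Angle below horizontal = arctan(|v_y| / v_x) = arctan(49.72 / 47.04) = 46.6°.

46.6°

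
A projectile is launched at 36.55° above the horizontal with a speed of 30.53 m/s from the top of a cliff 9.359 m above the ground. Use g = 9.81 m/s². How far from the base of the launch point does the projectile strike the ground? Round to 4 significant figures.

Components: v_x = 30.53 cos 36.55° = 24.526 m/s, v_y = 30.53 sin 36.55° = 18.181 m/s.
Vertical: 0 = 9.359 + 18.181 t − ½(9.81) t² ⇒ 4.905 t² − 18.181 t − 9.359 = 0.
t = [18.181 + √(330.55 + 183.62)] / 9.810 = 4.1648 s.
Horizontal: R = v_x · t = 24.526 × 4.1648 = 102.1 m.

102.1 m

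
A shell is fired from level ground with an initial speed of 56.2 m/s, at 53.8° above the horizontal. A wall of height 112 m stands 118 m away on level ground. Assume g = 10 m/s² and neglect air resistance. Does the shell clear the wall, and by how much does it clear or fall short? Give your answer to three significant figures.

v_x = 56.2 cos 53.8° = 33.19 m/s; v_y0 = 56.2 sin 53.8° = 45.35 m/s.
Time to reach the wall: t = 118 / 33.19 = 3.555 s.
Height at that point: y = 45.35×3.555 − 5.000×3.555² = 98.03 m.
That is 112 − 98.03 = 14.0 m below the top of the wall, so the shell does not clear it.

No — it falls 14.0 m short of clearing the wall.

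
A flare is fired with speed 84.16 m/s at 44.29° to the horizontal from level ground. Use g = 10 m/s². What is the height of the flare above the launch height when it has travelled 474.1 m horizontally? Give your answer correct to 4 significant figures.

v_x = 84.16 cos 44.29° = 60.243 m/s, v_y0 = 84.16 sin 44.29° = 58.768 m/s.
Time to reach x = 474.1 m: t = x / v_x = 474.1 / 60.243 = 7.8698 s.
y = v_y0 t − ½ g t² = 58.768×7.8698 − 5.000×7.8698² = 152.8 m.

152.8 m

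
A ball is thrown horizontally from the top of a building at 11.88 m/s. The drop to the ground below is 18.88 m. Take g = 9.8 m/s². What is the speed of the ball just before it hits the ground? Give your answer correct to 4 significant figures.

22.61 m/s

Fall time: t = √(2 × 18.88 / 9.8) = 1.9629 s.
At impact: v_x = 11.88 m/s (unchanged), v_y = g t = 9.8 × 1.9629 = 19.236 m/s.
Speed = √(v_x² + v_y²) = √(141.13 + 370.02) = 22.61 m/s.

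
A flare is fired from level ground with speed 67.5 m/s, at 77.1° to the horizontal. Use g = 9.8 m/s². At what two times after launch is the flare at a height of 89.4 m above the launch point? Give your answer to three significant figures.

v_y0 = 67.5 sin 77.1° = 65.80 m/s.
Set y = v_y0 t − ½ g t² = 89.4: 4.900 t² − 65.80 t + 89.4 = 0.
t = [65.80 ± √(4330 − 1752)] / 9.8 = (65.80 ± 50.77) / 9.8, giving t = 1.53 s or t = 11.9 s.
So the flare is at 89.4 m at t = 1.53 s (rising) and t = 11.9 s (falling).

1.53 s and 11.9 s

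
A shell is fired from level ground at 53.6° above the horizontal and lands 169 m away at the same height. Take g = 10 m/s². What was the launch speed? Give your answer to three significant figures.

On level ground, R = v₀² sin(2θ) / g, so v₀ = √(R g / sin 2θ).
sin(2 × 53.6°) = 0.9553.
v₀ = √(169 × 10 / 0.9553) = √1769 = 42.1 m/s.

42.1 m/s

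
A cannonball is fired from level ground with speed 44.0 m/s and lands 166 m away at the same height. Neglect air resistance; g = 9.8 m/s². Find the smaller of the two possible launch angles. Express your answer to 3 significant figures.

Level-ground range: R = v₀² sin(2θ)/g ⇒ sin 2θ = R g / v₀² = 166×9.8/44.0² = 0.8403.
2θ = arcsin(0.8403) = 57.17° or 180° − 57.17° = 122.83°.
So θ = 28.6° or θ = 61.4°.

28.6°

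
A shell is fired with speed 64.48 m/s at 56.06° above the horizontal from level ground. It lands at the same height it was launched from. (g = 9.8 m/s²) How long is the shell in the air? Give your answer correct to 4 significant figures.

10.92 s

Vertical component: v_y = 64.48 sin 56.06° = 53.494 m/s.
For a projectile landing at launch height, time of flight is t = 2 v_y / g = 2 × 53.494 / 9.8 = 10.92 s.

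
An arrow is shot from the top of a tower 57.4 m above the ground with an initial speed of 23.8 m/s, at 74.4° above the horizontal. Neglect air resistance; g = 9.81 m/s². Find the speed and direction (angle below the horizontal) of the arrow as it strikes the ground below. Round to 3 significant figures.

v_x = 23.8 cos 74.4° = 6.400 m/s (constant).
|v_y| at impact = √((22.92)² + 2×9.81×57.4) = 40.64 m/s.
Speed = √(6.400² + 40.64²) = 41.1 m/s; angle = arctan(40.64/6.400) = 81.1° below horizontal.

41.1 m/s at 81.1° below the horizontal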